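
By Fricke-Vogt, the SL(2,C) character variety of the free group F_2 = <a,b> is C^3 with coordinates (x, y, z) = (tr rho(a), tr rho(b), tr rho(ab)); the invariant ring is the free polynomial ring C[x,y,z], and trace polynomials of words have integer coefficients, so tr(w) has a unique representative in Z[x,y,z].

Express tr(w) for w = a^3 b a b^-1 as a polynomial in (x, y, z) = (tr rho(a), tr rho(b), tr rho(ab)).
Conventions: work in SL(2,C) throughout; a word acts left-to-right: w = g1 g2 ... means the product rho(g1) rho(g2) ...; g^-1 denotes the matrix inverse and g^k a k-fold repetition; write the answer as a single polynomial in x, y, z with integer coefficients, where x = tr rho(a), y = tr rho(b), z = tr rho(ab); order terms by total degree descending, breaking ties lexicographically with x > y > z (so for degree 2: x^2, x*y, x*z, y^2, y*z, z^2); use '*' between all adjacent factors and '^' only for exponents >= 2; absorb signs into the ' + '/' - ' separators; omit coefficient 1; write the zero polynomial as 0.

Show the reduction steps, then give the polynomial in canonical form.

x^3*y*z - x^2*y^2 - x^2*z^2 - x*y*z + x^2 + y^2 + z^2 - 2

tr(b a^2) = tr(a) tr(b a) - tr(b) = x*z - y
next, tr(b a^3) = tr(a) tr(b a^2) - tr(b a) = x^2*z - x*y - z
tr(a^3 b a) = tr(a) tr(b a^3) - tr(b a^2) = x^3*z - x^2*y - 2*x*z + y
tr(b a b a) = tr(a b) tr(a b) - tr(1)   [split at repeated a] = z^2 - 2
next, tr(b a b) = tr(b) tr(a b) - tr(a) = y*z - x
next, tr(a b a b a) = tr(a) tr(b a b a) - tr(b a b) = x*z^2 - y*z - x
tr(a^3 b a b) = tr(a) tr(a b a b a) - tr(a b a b) = x^2*z^2 - x*y*z - x^2 - z^2 + 2
tr(a^3 b a b^-1) = tr(a^3 b a) tr(b) - tr(a^3 b a b) = x^3*y*z - x^2*y^2 - x^2*z^2 - x*y*z + x^2 + y^2 + z^2 - 2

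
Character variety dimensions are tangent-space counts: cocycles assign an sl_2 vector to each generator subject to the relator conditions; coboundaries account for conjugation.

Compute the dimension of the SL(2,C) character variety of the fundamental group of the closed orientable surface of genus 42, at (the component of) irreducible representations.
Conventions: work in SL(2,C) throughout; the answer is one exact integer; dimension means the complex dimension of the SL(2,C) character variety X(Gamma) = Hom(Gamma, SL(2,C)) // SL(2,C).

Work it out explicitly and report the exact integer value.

246

pi_1 of the closed genus-42 surface has 84 generators bound by the single product-of-commutators relator.
Unconstrained cocycle data is one sl_2 vector per generator (252 dimensions), cut by the relator condition d_2(z) = 0.
At an irreducible rho, H^2 = coker(d_2) vanishes (Poincare duality: H^2 is dual to H^0 = invariants = 0), so d_2 is surjective onto sl_2 and dim Z^1 = 252 - 3 = 249.
dim B^1 = 3 (coboundaries, injective at irreducible rho).
dim X = dim H^1 = 249 - 3 = 246.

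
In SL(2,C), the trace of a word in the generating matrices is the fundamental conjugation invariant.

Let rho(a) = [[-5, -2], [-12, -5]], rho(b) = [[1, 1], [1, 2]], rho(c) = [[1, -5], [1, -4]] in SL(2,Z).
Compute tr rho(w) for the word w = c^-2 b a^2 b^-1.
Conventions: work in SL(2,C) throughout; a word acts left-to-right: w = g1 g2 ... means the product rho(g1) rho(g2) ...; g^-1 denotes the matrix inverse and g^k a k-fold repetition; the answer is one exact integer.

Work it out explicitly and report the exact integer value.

rho(c^-1) = [[-4, 5], [-1, 1]]
... * rho(c^-1) = [[-4, 5], [-1, 1]]  ->  [[11, -15], [3, -4]]
... * rho(b) = [[1, 1], [1, 2]]  ->  [[-4, -19], [-1, -5]]
... * rho(a) = [[-5, -2], [-12, -5]]  ->  [[248, 103], [65, 27]]
... * rho(a) = [[-5, -2], [-12, -5]]  ->  [[-2476, -1011], [-649, -265]]
... * rho(b^-1) = [[2, -1], [-1, 1]]  ->  [[-3941, 1465], [-1033, 384]]
tr = -3941 + 384 = -3557

-3557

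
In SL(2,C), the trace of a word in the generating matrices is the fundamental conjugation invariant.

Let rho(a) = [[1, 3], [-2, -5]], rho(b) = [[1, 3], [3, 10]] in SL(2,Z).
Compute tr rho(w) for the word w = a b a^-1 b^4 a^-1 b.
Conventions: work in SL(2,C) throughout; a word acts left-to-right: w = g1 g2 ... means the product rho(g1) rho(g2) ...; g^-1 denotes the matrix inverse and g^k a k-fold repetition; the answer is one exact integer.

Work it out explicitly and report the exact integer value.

-328414

rho(a) = [[1, 3], [-2, -5]]
... * rho(b) = [[1, 3], [3, 10]]  ->  [[10, 33], [-17, -56]]
... * rho(a^-1) = [[-5, -3], [2, 1]]  ->  [[16, 3], [-27, -5]]
... * rho(b) = [[1, 3], [3, 10]]  ->  [[25, 78], [-42, -131]]
... * rho(b) = [[1, 3], [3, 10]]  ->  [[259, 855], [-435, -1436]]
... * rho(b) = [[1, 3], [3, 10]]  ->  [[2824, 9327], [-4743, -15665]]
... * rho(b) = [[1, 3], [3, 10]]  ->  [[30805, 101742], [-51738, -170879]]
... * rho(a^-1) = [[-5, -3], [2, 1]]  ->  [[49459, 9327], [-83068, -15665]]
... * rho(b) = [[1, 3], [3, 10]]  ->  [[77440, 241647], [-130063, -405854]]
tr = 77440 + -405854 = -328414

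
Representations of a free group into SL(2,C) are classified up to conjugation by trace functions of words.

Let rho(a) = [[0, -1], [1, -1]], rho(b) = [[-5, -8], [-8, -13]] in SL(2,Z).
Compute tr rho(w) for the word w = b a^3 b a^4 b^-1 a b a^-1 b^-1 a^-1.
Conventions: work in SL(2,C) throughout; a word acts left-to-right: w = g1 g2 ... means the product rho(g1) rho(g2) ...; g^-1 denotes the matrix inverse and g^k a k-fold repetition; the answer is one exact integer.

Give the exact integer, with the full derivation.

-1188882

rho(b) = [[-5, -8], [-8, -13]]
... * rho(a) = [[0, -1], [1, -1]]  ->  [[-8, 13], [-13, 21]]
... * rho(a) = [[0, -1], [1, -1]]  ->  [[13, -5], [21, -8]]
... * rho(a) = [[0, -1], [1, -1]]  ->  [[-5, -8], [-8, -13]]
... * rho(b) = [[-5, -8], [-8, -13]]  ->  [[89, 144], [144, 233]]
... * rho(a) = [[0, -1], [1, -1]]  ->  [[144, -233], [233, -377]]
... * rho(a) = [[0, -1], [1, -1]]  ->  [[-233, 89], [-377, 144]]
... * rho(a) = [[0, -1], [1, -1]]  ->  [[89, 144], [144, 233]]
... * rho(a) = [[0, -1], [1, -1]]  ->  [[144, -233], [233, -377]]
... * rho(b^-1) = [[-13, 8], [8, -5]]  ->  [[-3736, 2317], [-6045, 3749]]
... * rho(a) = [[0, -1], [1, -1]]  ->  [[2317, 1419], [3749, 2296]]
... * rho(b) = [[-5, -8], [-8, -13]]  ->  [[-22937, -36983], [-37113, -59840]]
... * rho(a^-1) = [[-1, 1], [-1, 0]]  ->  [[59920, -22937], [96953, -37113]]
... * rho(b^-1) = [[-13, 8], [8, -5]]  ->  [[-962456, 594045], [-1557293, 961189]]
... * rho(a^-1) = [[-1, 1], [-1, 0]]  ->  [[368411, -962456], [596104, -1557293]]
tr = 368411 + -1557293 = -1188882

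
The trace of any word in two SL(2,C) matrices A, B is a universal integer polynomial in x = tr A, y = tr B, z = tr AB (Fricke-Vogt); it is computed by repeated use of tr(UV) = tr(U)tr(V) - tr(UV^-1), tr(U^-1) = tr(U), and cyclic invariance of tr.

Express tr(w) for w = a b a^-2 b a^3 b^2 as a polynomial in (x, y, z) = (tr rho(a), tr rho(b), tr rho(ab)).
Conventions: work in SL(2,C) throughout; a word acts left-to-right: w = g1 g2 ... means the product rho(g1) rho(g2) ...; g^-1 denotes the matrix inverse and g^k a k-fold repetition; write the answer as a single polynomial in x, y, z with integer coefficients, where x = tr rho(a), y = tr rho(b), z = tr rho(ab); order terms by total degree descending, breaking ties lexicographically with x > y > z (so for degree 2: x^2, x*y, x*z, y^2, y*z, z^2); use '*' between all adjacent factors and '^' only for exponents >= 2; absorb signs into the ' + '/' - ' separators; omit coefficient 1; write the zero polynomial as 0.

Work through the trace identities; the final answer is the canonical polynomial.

x^4*y^2*z^2 - 2*x^5*y*z - x^3*y^3*z - x^3*y*z^3 + x^6 + x^4*y^2 + x^4*z^2 - x^2*y^2*z^2 + 7*x^3*y*z + x*y^3*z + x*y*z^3 - 6*x^4 - 2*x^2*y^2 - 2*x^2*z^2 + y^2*z^2 - 6*x*y*z + 9*x^2 - 2

reduce: trace(a b a b) = trace(b a) trace(b a) - trace(1)   [split at a repeated b] = z^2 - 2
trace(a b a) = trace(a) trace(b a) - trace(b)   [square of a] = x*z - y
so trace(a b^2 a b) = trace(b) trace(a b a b) - trace(a b a)   [square of b] = y*z^2 - x*z - y
trace(b^2 a) = trace(b) trace(a b) - trace(a)   [square of b] = y*z - x
reduce: trace(b^2) = trace(b) trace(b) - trace(1)   [square of b] = y^2 - 2
so trace(a b^2 a) = trace(a) trace(b^2 a) - trace(b^2)   [square of a] = x*y*z - x^2 - y^2 + 2
trace(b^2 a b^2 a) = trace(b) trace(a b^2 a b) - trace(a b^2 a)   [square of b] = y^2*z^2 - 2*x*y*z + x^2 - 2
reduce: trace(b^2 a b) = trace(b) trace(b a b) - trace(b a)   [square of b] = y^2*z - x*y - z
reduce: trace(b^2 a b^2) = trace(b) trace(b^2 a b) - trace(b^2 a)   [square of b] = y^3*z - x*y^2 - 2*y*z + x
trace(a b^2 a b^2 a) = trace(a) trace(b^2 a b^2 a) - trace(b^2 a b^2)   [square of a] = x*y^2*z^2 - 2*x^2*y*z - y^3*z + x^3 + x*y^2 + 2*y*z - 3*x
trace(b a^3 b^2 a b) = trace(a) trace(a b^2 a b^2 a) - trace(a b^2 a b^2)   [square of a] = x^2*y^2*z^2 - 2*x^3*y*z - x*y^3*z + x^4 + x^2*y^2 - y^2*z^2 + 4*x*y*z - 4*x^2 + 2
so trace(b a b a b a) = trace(b a b a) trace(b a) - trace(a b)   [split at a repeated b] = z^3 - 3*z
trace(b a b a b a^2) = trace(a) trace(b a b a b a) - trace(b a b a b)   [square of a] = x*z^3 - y*z^2 - 2*x*z + y
so trace(a b a b a^3 b) = trace(a) trace(b a b a b a^2) - trace(b a b a b a)   [square of a] = x^2*z^3 - x*y*z^2 - 2*x^2*z - z^3 + x*y + 3*z
so trace(b a b a^2) = trace(a) trace(b a b a) - trace(b a b)   [square of a] = x*z^2 - y*z - x
trace(a^2 b a b a) = trace(a) trace(b a b a^2) - trace(b a b a)   [square of a] = x^2*z^2 - x*y*z - x^2 - z^2 + 2
trace(a b a b a^3) = trace(a) trace(a^2 b a b a) - trace(a^2 b a b)   [square of a] = x^3*z^2 - x^2*y*z - x^3 - 2*x*z^2 + y*z + 3*x
trace(b a^3 b^2 a b a) = trace(b) trace(a b a b a^3 b) - trace(a b a b a^3)   [square of b] = x^2*y*z^3 - x^3*z^2 - x*y^2*z^2 - x^2*y*z - y*z^3 + x^3 + x*y^2 + 2*x*z^2 + 2*y*z - 3*x
reduce: trace(b a^3 b^2 a b a^-1) = trace(b a^3 b^2 a b) trace(a) - trace(b a^3 b^2 a b a)   [inverse elimination on a] = x^3*y^2*z^2 - 2*x^4*y*z - x^2*y^3*z - x^2*y*z^3 + x^5 + x^3*y^2 + x^3*z^2 + 5*x^2*y*z + y*z^3 - 5*x^3 - x*y^2 - 2*x*z^2 - 2*y*z + 5*x
reduce: trace(a b a^-2 b a^3 b^2) = trace(b a^3 b^2 a b a^-1) trace(a) - trace(b a^3 b^2 a b)   [inverse elimination on a] = x^4*y^2*z^2 - 2*x^5*y*z - x^3*y^3*z - x^3*y*z^3 + x^6 + x^4*y^2 + x^4*z^2 - x^2*y^2*z^2 + 7*x^3*y*z + x*y^3*z + x*y*z^3 - 6*x^4 - 2*x^2*y^2 - 2*x^2*z^2 + y^2*z^2 - 6*x*y*z + 9*x^2 - 2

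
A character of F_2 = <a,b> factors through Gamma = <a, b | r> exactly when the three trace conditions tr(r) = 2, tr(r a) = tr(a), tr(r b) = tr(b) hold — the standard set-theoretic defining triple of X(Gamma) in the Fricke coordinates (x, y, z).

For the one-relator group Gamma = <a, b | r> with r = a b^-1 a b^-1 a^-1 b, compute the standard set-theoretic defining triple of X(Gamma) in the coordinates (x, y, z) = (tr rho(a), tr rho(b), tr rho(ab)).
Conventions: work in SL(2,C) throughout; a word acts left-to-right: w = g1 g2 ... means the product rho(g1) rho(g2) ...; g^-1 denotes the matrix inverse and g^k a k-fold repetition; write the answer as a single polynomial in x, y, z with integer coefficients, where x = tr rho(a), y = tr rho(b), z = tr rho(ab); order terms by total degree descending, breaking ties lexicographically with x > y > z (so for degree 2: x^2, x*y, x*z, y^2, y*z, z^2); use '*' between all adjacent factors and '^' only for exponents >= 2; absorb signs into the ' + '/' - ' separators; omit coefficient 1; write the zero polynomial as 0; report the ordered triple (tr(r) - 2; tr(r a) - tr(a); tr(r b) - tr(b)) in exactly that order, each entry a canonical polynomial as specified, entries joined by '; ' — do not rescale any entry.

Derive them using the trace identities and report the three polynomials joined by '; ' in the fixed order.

tr(b^2 a) = tr(b) tr(a b) - tr(a) = y*z - x
tr(b^2) = tr(b) tr(b) - tr(1) = y^2 - 2
tr(b a^2 b) = tr(a) tr(b^2 a) - tr(b^2) = x*y*z - x^2 - y^2 + 2
tr(b a b a) = tr(a b) tr(a b) - tr(1) = z^2 - 2
tr(b a^2 b a) = tr(a) tr(b a b a) - tr(b a b) = x*z^2 - y*z - x
tr(a b a^-1 b a) = tr(b a^2 b) tr(a) - tr(b a^2 b a) = x^2*y*z - x^3 - x*y^2 - x*z^2 + y*z + 3*x
tr(a b a) = tr(a) tr(b a) - tr(b) = x*z - y
tr(b a b a b) = tr(b) tr(a b a b) - tr(a b a) = y*z^2 - x*z - y
tr(b a b a b a) = tr(a b) tr(a b a b) - tr(a^-1 b^-1) = z^3 - 3*z
tr(a b a^-1 b a b) = tr(b a b a b) tr(a) - tr(b a b a b a) = x*y*z^2 - x^2*z - z^3 - x*y + 3*z
tr(a^-1 b a b^-1 a b) = tr(a b a^-1 b a) tr(b) - tr(a b a^-1 b a b) = x^2*y^2*z - x^3*y - x*y^3 - 2*x*y*z^2 + x^2*z + y^2*z + z^3 + 4*x*y - 3*z
tr(a b^-1 a b^-1 a^-1 b) = tr(a^-1 b a b^-1 a) tr(b) - tr(a^-1 b a b^-1 a b) = -x^2*y^2*z + x^3*y + x*y^3 + 2*x*y*z^2 - x^2*z - y^2*z - z^3 - 3*x*y + 3*z
tr(a^2) = tr(a) tr(a) - tr(1) = x^2 - 2
tr(b a^3 b) = tr(a) tr(a b^2 a) - tr(a b^2) = x^2*y*z - x^3 - x*y^2 - y*z + 3*x
tr(b a^3 b a) = tr(a) tr(b a b a^2) - tr(b a b a) = x^2*z^2 - x*y*z - x^2 - z^2 + 2
tr(a b a^-1 b a^2) = tr(b a^3 b) tr(a) - tr(b a^3 b a) = x^3*y*z - x^4 - x^2*y^2 - x^2*z^2 + 4*x^2 + z^2 - 2
tr(b a b^2) = tr(b) tr(b a b) - tr(b a) = y^2*z - x*y - z
tr(b a^2 b a b) = tr(a) tr(b a b^2 a) - tr(b a b^2) = x*y*z^2 - x^2*z - y^2*z + z
tr(b a^2 b a b a) = tr(a) tr(b a b a b a) - tr(b a b a b) = x*z^3 - y*z^2 - 2*x*z + y
tr(a b a^-1 b a^2 b) = tr(b a^2 b a b) tr(a) - tr(b a^2 b a b a) = x^2*y*z^2 - x^3*z - x*y^2*z - x*z^3 + y*z^2 + 3*x*z - y
tr(a^-1 b a^2 b^-1 a b) = tr(a b a^-1 b a^2) tr(b) - tr(a b a^-1 b a^2 b) = x^3*y^2*z - x^4*y - x^2*y^3 - 2*x^2*y*z^2 + x^3*z + x*y^2*z + x*z^3 + 4*x^2*y - 3*x*z - y
tr(a b^-1 a b^-1 a^-1 b a) = tr(a^-1 b a^2 b^-1 a) tr(b) - tr(a^-1 b a^2 b^-1 a b) = -x^3*y^2*z + x^4*y + x^2*y^3 + 2*x^2*y*z^2 - x^3*z - x*y^2*z - x*z^3 - 3*x^2*y + 3*x*z - y
tr(b^2 a^2 b) = tr(b) tr(b a^2 b) - tr(b a^2) = x*y^2*z - x^2*y - y^3 - x*z + 3*y
tr(a b a^-1 b^2 a) = tr(b^2 a^2 b) tr(a) - tr(b^2 a^2 b a) = x^2*y^2*z - x^3*y - x*y^3 - x*y*z^2 + y^2*z + 3*x*y - z
tr(b^2 a b a b) = tr(b) tr(b a b a b) - tr(b a b a) = y^2*z^2 - x*y*z - y^2 - z^2 + 2
tr(b^2 a b a b a) = tr(b) tr(a b a b a b) - tr(a b a b a) = y*z^3 - x*z^2 - 2*y*z + x
tr(a b a^-1 b^2 a b) = tr(b^2 a b a b) tr(a) - tr(b^2 a b a b a) = x*y^2*z^2 - x^2*y*z - y*z^3 - x*y^2 + 2*y*z + x
tr(a^-1 b^2 a b^-1 a b) = tr(a b a^-1 b^2 a) tr(b) - tr(a b a^-1 b^2 a b) = x^2*y^3*z - x^3*y^2 - x*y^4 - 2*x*y^2*z^2 + x^2*y*z + y^3*z + y*z^3 + 4*x*y^2 - 3*y*z - x
tr(a b^-1 a b^-1 a^-1 b^2) = tr(a^-1 b^2 a b^-1 a) tr(b) - tr(a^-1 b^2 a b^-1 a b) = -x^2*y^3*z + x^3*y^2 + x*y^4 + 2*x*y^2*z^2 - x^2*y*z - y^3*z - y*z^3 - 4*x*y^2 + 4*y*z + x
assemble the triple (tr(r) - 2; tr(r a) - x; tr(r b) - y)

-x^2*y^2*z + x^3*y + x*y^3 + 2*x*y*z^2 - x^2*z - y^2*z - z^3 - 3*x*y + 3*z - 2; -x^3*y^2*z + x^4*y + x^2*y^3 + 2*x^2*y*z^2 - x^3*z - x*y^2*z - x*z^3 - 3*x^2*y + 3*x*z - x - y; -x^2*y^3*z + x^3*y^2 + x*y^4 + 2*x*y^2*z^2 - x^2*y*z - y^3*z - y*z^3 - 4*x*y^2 + 4*y*z + x - y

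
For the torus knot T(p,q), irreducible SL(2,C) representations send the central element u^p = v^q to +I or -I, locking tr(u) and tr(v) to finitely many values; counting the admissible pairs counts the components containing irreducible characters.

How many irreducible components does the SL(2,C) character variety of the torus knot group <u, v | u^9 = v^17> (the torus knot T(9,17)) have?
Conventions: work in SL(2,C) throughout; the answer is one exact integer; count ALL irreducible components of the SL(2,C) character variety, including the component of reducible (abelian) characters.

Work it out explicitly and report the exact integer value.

65

For T(9,17): irreducibility forces the central element u^9 = v^17 to one of +I, -I.
On an irreducible component, tr(u) is locked at 2*cos(pi*alpha/9) for some alpha in 1..8, and tr(v) at 2*cos(pi*beta/17) for some beta in 1..16.
u^9 = (-1)^alpha I and v^17 = (-1)^beta I must agree, so alpha and beta have equal parity.
Counting: 4 odd alphas x 8 odd betas + 4 even alphas x 8 even betas = 32 + 32 = 64.
Total: 64 irreducible-character components + 1 reducible (abelian) component = 65.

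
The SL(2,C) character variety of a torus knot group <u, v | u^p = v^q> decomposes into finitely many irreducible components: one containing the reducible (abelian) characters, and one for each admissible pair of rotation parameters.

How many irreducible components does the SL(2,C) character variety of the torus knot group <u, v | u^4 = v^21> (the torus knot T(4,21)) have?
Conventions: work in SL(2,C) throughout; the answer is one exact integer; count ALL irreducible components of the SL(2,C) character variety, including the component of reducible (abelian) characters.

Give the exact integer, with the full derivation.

Gamma = < u, v | u^4 = v^21 > (torus knot T(4,21)); the central element u^4 = v^21 acts as +I or -I in any irreducible SL(2,C) representation.
This locks tr(u) to 2*cos(pi*alpha/4), alpha in 1..3, and tr(v) to 2*cos(pi*beta/21), beta in 1..20, on each component of irreducible characters.
u^4 = (-1)^alpha I and v^21 = (-1)^beta I must agree, so alpha and beta have equal parity.
Counting: 2 odd alphas x 10 odd betas + 1 even alphas x 10 even betas = 20 + 10 = 30.
components with irreducible characters: 30; plus the single component of reducible (abelian) characters: total 31.

31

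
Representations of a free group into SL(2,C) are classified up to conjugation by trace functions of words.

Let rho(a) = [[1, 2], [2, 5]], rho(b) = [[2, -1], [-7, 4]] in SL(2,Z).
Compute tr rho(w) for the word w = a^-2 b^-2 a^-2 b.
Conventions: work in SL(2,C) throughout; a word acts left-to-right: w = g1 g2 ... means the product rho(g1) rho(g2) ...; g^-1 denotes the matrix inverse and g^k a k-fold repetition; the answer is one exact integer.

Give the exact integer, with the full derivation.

25206

rho(a^-1) = [[5, -2], [-2, 1]]
... * rho(a^-1) = [[5, -2], [-2, 1]]  ->  [[29, -12], [-12, 5]]
... * rho(b^-1) = [[4, 1], [7, 2]]  ->  [[32, 5], [-13, -2]]
... * rho(b^-1) = [[4, 1], [7, 2]]  ->  [[163, 42], [-66, -17]]
... * rho(a^-1) = [[5, -2], [-2, 1]]  ->  [[731, -284], [-296, 115]]
... * rho(a^-1) = [[5, -2], [-2, 1]]  ->  [[4223, -1746], [-1710, 707]]
... * rho(b) = [[2, -1], [-7, 4]]  ->  [[20668, -11207], [-8369, 4538]]
tr = 20668 + 4538 = 25206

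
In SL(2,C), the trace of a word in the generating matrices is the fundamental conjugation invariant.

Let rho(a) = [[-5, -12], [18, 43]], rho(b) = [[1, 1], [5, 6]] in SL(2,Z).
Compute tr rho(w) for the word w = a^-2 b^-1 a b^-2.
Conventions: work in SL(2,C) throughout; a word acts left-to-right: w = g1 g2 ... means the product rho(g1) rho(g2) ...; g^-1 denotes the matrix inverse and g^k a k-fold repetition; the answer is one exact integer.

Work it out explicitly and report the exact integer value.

rho(a^-1) = [[43, 12], [-18, -5]]
... * rho(a^-1) = [[43, 12], [-18, -5]]  ->  [[1633, 456], [-684, -191]]
... * rho(b^-1) = [[6, -1], [-5, 1]]  ->  [[7518, -1177], [-3149, 493]]
... * rho(a) = [[-5, -12], [18, 43]]  ->  [[-58776, -140827], [24619, 58987]]
... * rho(b^-1) = [[6, -1], [-5, 1]]  ->  [[351479, -82051], [-147221, 34368]]
... * rho(b^-1) = [[6, -1], [-5, 1]]  ->  [[2519129, -433530], [-1055166, 181589]]
tr = 2519129 + 181589 = 2700718

2700718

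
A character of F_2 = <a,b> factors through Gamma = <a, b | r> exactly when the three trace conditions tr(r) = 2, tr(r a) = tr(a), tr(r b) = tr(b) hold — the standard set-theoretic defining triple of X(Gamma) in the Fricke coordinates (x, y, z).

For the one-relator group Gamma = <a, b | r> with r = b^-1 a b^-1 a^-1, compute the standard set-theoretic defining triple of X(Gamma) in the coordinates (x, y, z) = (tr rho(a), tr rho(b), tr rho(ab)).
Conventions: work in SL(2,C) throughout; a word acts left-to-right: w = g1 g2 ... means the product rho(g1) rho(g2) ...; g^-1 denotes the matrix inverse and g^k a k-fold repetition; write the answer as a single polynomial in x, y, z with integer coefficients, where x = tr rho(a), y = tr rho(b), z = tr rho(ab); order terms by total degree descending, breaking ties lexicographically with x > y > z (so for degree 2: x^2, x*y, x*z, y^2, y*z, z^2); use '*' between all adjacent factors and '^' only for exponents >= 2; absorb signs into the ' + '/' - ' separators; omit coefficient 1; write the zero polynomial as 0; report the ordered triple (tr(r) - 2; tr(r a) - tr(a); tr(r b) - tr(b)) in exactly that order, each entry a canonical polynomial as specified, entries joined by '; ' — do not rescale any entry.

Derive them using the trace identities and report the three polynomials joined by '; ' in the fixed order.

tr(b^-1 a) = tr(a) tr(b) - tr(a b) = x*y - z
tr(b^-1 a b^-1) = tr(b^-1 a) tr(b) - tr(b^-1 a b) = x*y^2 - y*z - x
tr(a^2) = tr(a) tr(a) - tr(1) = x^2 - 2
tr(a^2 b) = tr(a) tr(b a) - tr(b) = x*z - y
tr(a b^-1 a) = tr(a^2) tr(b) - tr(a^2 b) = x^2*y - x*z - y
tr(a b a b) = tr(b a) tr(b a) - tr(1) = z^2 - 2
tr(a b^-1 a b) = tr(a b a) tr(b) - tr(a b a b) = x*y*z - y^2 - z^2 + 2
tr(b^-1 a b^-1 a) = tr(a b^-1 a) tr(b) - tr(a b^-1 a b) = x^2*y^2 - 2*x*y*z + z^2 - 2
tr(b^-1 a b^-1 a^-1) = tr(b^-1 a b^-1) tr(a) - tr(b^-1 a b^-1 a) = x*y*z - x^2 - z^2 + 2
assemble the triple (tr(r) - 2; tr(r a) - x; tr(r b) - y)

x*y*z - x^2 - z^2; x*y^2 - y*z - 2*x; 0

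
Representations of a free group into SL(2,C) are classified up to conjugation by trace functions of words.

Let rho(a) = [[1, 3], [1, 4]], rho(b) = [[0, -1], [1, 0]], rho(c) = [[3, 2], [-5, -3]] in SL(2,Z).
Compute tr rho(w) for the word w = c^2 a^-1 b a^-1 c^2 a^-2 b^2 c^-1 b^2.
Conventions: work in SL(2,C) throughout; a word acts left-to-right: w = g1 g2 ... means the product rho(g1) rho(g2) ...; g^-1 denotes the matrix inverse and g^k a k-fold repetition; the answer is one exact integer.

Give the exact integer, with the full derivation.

rho(c) = [[3, 2], [-5, -3]]
... * rho(c) = [[3, 2], [-5, -3]]  ->  [[-1, 0], [0, -1]]
... * rho(a^-1) = [[4, -3], [-1, 1]]  ->  [[-4, 3], [1, -1]]
... * rho(b) = [[0, -1], [1, 0]]  ->  [[3, 4], [-1, -1]]
... * rho(a^-1) = [[4, -3], [-1, 1]]  ->  [[8, -5], [-3, 2]]
... * rho(c) = [[3, 2], [-5, -3]]  ->  [[49, 31], [-19, -12]]
... * rho(c) = [[3, 2], [-5, -3]]  ->  [[-8, 5], [3, -2]]
... * rho(a^-1) = [[4, -3], [-1, 1]]  ->  [[-37, 29], [14, -11]]
... * rho(a^-1) = [[4, -3], [-1, 1]]  ->  [[-177, 140], [67, -53]]
... * rho(b) = [[0, -1], [1, 0]]  ->  [[140, 177], [-53, -67]]
... * rho(b) = [[0, -1], [1, 0]]  ->  [[177, -140], [-67, 53]]
... * rho(c^-1) = [[-3, -2], [5, 3]]  ->  [[-1231, -774], [466, 293]]
... * rho(b) = [[0, -1], [1, 0]]  ->  [[-774, 1231], [293, -466]]
... * rho(b) = [[0, -1], [1, 0]]  ->  [[1231, 774], [-466, -293]]
tr = 1231 + -293 = 938

938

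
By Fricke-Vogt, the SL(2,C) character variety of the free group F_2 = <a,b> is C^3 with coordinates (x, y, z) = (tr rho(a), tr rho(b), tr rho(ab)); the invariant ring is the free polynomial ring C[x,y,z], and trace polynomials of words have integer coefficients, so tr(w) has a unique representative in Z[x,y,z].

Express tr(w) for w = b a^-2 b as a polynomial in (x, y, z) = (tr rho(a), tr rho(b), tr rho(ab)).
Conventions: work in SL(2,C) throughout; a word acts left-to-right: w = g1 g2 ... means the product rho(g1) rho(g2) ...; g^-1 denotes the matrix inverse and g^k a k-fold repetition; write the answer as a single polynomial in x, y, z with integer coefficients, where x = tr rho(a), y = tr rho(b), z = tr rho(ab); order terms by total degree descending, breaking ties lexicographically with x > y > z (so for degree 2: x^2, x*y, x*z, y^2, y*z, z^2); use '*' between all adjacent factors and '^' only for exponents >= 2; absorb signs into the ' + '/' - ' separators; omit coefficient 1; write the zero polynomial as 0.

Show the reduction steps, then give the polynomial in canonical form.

reduce: tr(b^2) = tr(b) tr(b) - tr(1)   [square of b] = y^2 - 2
tr(b^2 a) = tr(b) tr(a b) - tr(a)   [square of b] = y*z - x
tr(a^-1 b^2) = tr(b^2) tr(a) - tr(b^2 a)   [inverse elimination on a] = x*y^2 - y*z - x
tr(b a^-2 b) = tr(a^-1 b^2) tr(a) - tr(a^-1 b^2 a)   [inverse elimination on a] = x^2*y^2 - x*y*z - x^2 - y^2 + 2

x^2*y^2 - x*y*z - x^2 - y^2 + 2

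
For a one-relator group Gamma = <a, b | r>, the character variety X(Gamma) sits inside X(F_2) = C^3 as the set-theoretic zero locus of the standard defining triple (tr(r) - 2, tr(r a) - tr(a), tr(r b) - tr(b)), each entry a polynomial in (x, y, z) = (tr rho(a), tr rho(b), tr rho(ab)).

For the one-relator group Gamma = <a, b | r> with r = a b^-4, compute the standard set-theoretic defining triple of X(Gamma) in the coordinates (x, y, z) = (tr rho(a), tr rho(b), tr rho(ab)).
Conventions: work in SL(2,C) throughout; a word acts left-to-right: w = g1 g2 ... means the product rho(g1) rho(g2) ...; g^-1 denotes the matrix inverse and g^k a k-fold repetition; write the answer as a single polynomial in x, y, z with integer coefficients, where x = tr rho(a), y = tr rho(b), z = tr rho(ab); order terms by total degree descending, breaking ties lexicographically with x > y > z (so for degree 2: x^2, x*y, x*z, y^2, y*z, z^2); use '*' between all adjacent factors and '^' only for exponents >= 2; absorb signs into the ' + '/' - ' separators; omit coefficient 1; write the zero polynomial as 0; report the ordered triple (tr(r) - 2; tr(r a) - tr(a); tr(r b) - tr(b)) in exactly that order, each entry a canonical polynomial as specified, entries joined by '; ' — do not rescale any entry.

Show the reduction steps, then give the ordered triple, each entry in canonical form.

x*y^4 - y^3*z - 3*x*y^2 + 2*y*z + x - 2; x^2*y^4 - x*y^3*z - 3*x^2*y^2 - y^4 + 2*x*y*z + x^2 + 4*y^2 - x - 2; x*y^3 - y^2*z - 2*x*y - y + z

tr(a b^-1) = tr(a) tr(b) - tr(a b)  (eliminate b^-1) = x*y - z
apply: tr(b^-2 a) = tr(a b^-1) tr(b) - tr(a)  (eliminate b^-1) = x*y^2 - y*z - x
apply: tr(b^-3 a) = tr(b^-2 a) tr(b) - tr(b^-2 a b)  (eliminate b^-1) = x*y^3 - y^2*z - 2*x*y + z
apply: tr(a b^-4) = tr(b^-3 a) tr(b) - tr(b^-3 a b)  (eliminate b^-1) = x*y^4 - y^3*z - 3*x*y^2 + 2*y*z + x
tr(a^2) = tr(a) tr(a) - tr(1) = x^2 - 2
apply: tr(a^2 b) = tr(a) tr(b a) - tr(b) = x*z - y
tr(a^2 b^-1) = tr(a^2) tr(b) - tr(a^2 b) = x^2*y - x*z - y
use: tr(a^2 b^-2) = tr(a^2 b^-1) tr(b) - tr(a^2) = x^2*y^2 - x*y*z - x^2 - y^2 + 2
use: tr(b^-1 a^2 b^-2) = tr(a^2 b^-2) tr(b) - tr(a^2 b^-1) = x^2*y^3 - x*y^2*z - 2*x^2*y - y^3 + x*z + 3*y
tr(a b^-4 a) = tr(b^-1 a^2 b^-2) tr(b) - tr(b^-1 a^2 b^-1) = x^2*y^4 - x*y^3*z - 3*x^2*y^2 - y^4 + 2*x*y*z + x^2 + 4*y^2 - 2
assemble the triple (tr(r) - 2; tr(r a) - x; tr(r b) - y)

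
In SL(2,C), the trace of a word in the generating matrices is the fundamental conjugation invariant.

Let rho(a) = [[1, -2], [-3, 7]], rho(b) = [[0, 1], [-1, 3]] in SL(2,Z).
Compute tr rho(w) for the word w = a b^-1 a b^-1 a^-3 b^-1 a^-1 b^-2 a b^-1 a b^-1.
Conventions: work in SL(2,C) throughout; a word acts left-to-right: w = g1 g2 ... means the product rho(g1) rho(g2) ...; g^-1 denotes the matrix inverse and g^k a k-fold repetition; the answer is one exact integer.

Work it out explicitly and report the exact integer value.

2555395

rho(a) = [[1, -2], [-3, 7]]
... * rho(b^-1) = [[3, -1], [1, 0]]  ->  [[1, -1], [-2, 3]]
... * rho(a) = [[1, -2], [-3, 7]]  ->  [[4, -9], [-11, 25]]
... * rho(b^-1) = [[3, -1], [1, 0]]  ->  [[3, -4], [-8, 11]]
... * rho(a^-1) = [[7, 2], [3, 1]]  ->  [[9, 2], [-23, -5]]
... * rho(a^-1) = [[7, 2], [3, 1]]  ->  [[69, 20], [-176, -51]]
... * rho(a^-1) = [[7, 2], [3, 1]]  ->  [[543, 158], [-1385, -403]]
... * rho(b^-1) = [[3, -1], [1, 0]]  ->  [[1787, -543], [-4558, 1385]]
... * rho(a^-1) = [[7, 2], [3, 1]]  ->  [[10880, 3031], [-27751, -7731]]
... * rho(b^-1) = [[3, -1], [1, 0]]  ->  [[35671, -10880], [-90984, 27751]]
... * rho(b^-1) = [[3, -1], [1, 0]]  ->  [[96133, -35671], [-245201, 90984]]
... * rho(a) = [[1, -2], [-3, 7]]  ->  [[203146, -441963], [-518153, 1127290]]
... * rho(b^-1) = [[3, -1], [1, 0]]  ->  [[167475, -203146], [-427169, 518153]]
... * rho(a) = [[1, -2], [-3, 7]]  ->  [[776913, -1756972], [-1981628, 4481409]]
... * rho(b^-1) = [[3, -1], [1, 0]]  ->  [[573767, -776913], [-1463475, 1981628]]
tr = 573767 + 1981628 = 2555395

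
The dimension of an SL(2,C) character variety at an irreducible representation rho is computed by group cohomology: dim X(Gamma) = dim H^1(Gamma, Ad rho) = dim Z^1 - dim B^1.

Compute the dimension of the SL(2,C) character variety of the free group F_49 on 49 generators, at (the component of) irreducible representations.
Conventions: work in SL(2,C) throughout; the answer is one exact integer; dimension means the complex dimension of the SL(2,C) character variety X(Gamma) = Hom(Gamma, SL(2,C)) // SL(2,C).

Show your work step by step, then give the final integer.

144

The free group F_49: 49 generators, no relators.
Z^1(Gamma, Ad rho) = (sl_2)^49: a cocycle is a free choice of one sl_2 vector per generator, so dim Z^1 = 3*49 = 147.
Irreducibility makes the coboundary map sl_2 -> Z^1 injective (trivial centralizer), so dim B^1 = 3.
dim H^1 = 147 - 3 = 144, which is dim X.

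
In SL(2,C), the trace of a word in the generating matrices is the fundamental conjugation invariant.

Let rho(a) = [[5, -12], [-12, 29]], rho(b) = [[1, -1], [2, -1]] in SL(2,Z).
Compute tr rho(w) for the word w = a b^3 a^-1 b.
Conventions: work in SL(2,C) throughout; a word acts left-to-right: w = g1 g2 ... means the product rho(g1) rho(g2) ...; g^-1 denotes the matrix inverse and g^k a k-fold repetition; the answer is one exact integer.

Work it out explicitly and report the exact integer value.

rho(a) = [[5, -12], [-12, 29]]
... * rho(b) = [[1, -1], [2, -1]]  ->  [[-19, 7], [46, -17]]
... * rho(b) = [[1, -1], [2, -1]]  ->  [[-5, 12], [12, -29]]
... * rho(b) = [[1, -1], [2, -1]]  ->  [[19, -7], [-46, 17]]
... * rho(a^-1) = [[29, 12], [12, 5]]  ->  [[467, 193], [-1130, -467]]
... * rho(b) = [[1, -1], [2, -1]]  ->  [[853, -660], [-2064, 1597]]
tr = 853 + 1597 = 2450

2450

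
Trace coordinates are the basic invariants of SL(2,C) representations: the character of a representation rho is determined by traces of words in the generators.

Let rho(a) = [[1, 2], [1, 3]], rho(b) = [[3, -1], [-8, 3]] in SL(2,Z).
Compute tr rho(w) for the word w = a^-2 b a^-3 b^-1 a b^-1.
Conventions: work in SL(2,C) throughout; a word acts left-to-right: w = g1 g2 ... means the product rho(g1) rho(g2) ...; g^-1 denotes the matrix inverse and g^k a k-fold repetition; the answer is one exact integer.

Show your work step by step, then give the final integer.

rho(a^-1) = [[3, -2], [-1, 1]]
... * rho(a^-1) = [[3, -2], [-1, 1]]  ->  [[11, -8], [-4, 3]]
... * rho(b) = [[3, -1], [-8, 3]]  ->  [[97, -35], [-36, 13]]
... * rho(a^-1) = [[3, -2], [-1, 1]]  ->  [[326, -229], [-121, 85]]
... * rho(a^-1) = [[3, -2], [-1, 1]]  ->  [[1207, -881], [-448, 327]]
... * rho(a^-1) = [[3, -2], [-1, 1]]  ->  [[4502, -3295], [-1671, 1223]]
... * rho(b^-1) = [[3, 1], [8, 3]]  ->  [[-12854, -5383], [4771, 1998]]
... * rho(a) = [[1, 2], [1, 3]]  ->  [[-18237, -41857], [6769, 15536]]
... * rho(b^-1) = [[3, 1], [8, 3]]  ->  [[-389567, -143808], [144595, 53377]]
tr = -389567 + 53377 = -336190

-336190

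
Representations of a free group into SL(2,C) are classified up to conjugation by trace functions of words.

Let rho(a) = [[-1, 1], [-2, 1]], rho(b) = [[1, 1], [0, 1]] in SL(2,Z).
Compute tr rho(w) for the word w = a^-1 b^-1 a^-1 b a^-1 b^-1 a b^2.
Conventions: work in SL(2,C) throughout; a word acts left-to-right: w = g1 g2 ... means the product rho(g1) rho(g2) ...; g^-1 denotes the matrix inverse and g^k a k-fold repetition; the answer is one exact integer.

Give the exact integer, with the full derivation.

-58

rho(a^-1) = [[1, -1], [2, -1]]
... * rho(b^-1) = [[1, -1], [0, 1]]  ->  [[1, -2], [2, -3]]
... * rho(a^-1) = [[1, -1], [2, -1]]  ->  [[-3, 1], [-4, 1]]
... * rho(b) = [[1, 1], [0, 1]]  ->  [[-3, -2], [-4, -3]]
... * rho(a^-1) = [[1, -1], [2, -1]]  ->  [[-7, 5], [-10, 7]]
... * rho(b^-1) = [[1, -1], [0, 1]]  ->  [[-7, 12], [-10, 17]]
... * rho(a) = [[-1, 1], [-2, 1]]  ->  [[-17, 5], [-24, 7]]
... * rho(b) = [[1, 1], [0, 1]]  ->  [[-17, -12], [-24, -17]]
... * rho(b) = [[1, 1], [0, 1]]  ->  [[-17, -29], [-24, -41]]
tr = -17 + -41 = -58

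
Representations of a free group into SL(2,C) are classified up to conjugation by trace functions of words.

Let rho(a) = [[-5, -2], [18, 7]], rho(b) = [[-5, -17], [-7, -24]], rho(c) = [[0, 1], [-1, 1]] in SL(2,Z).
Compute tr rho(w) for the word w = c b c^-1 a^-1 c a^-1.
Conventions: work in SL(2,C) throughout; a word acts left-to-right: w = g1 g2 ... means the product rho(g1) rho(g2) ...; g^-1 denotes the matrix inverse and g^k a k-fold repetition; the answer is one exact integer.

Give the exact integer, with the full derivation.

9290

rho(c) = [[0, 1], [-1, 1]]
... * rho(b) = [[-5, -17], [-7, -24]]  ->  [[-7, -24], [-2, -7]]
... * rho(c^-1) = [[1, -1], [1, 0]]  ->  [[-31, 7], [-9, 2]]
... * rho(a^-1) = [[7, 2], [-18, -5]]  ->  [[-343, -97], [-99, -28]]
... * rho(c) = [[0, 1], [-1, 1]]  ->  [[97, -440], [28, -127]]
... * rho(a^-1) = [[7, 2], [-18, -5]]  ->  [[8599, 2394], [2482, 691]]
tr = 8599 + 691 = 9290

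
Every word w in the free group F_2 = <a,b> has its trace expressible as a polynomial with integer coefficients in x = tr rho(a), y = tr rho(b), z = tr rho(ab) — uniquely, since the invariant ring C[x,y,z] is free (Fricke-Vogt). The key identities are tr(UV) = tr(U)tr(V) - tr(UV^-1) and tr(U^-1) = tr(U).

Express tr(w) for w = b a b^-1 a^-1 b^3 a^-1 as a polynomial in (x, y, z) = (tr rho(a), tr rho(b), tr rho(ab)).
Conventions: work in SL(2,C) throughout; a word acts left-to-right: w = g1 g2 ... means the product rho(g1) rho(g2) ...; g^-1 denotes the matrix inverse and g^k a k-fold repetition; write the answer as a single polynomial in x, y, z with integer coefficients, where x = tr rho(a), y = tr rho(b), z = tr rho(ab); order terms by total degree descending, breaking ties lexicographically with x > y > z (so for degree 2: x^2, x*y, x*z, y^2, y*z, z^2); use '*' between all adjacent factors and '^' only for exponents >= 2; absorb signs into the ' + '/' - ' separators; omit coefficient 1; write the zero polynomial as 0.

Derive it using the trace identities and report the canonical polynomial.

-x^2*y^4*z + x^3*y^3 + x*y^5 + 2*x*y^3*z^2 + x^2*y^2*z - y^4*z - y^2*z^3 - 2*x^3*y - 5*x*y^3 - 3*x*y*z^2 + x^2*z + 4*y^2*z + z^3 + 6*x*y - 3*z

tr(a b^2) = tr(b)*tr(a b) - tr(a) = y*z - x
tr(b^3 a) = tr(b)*tr(a b^2) - tr(a b) = y^2*z - x*y - z
tr(b^2) = tr(b)*tr(b) - tr(1) = y^2 - 2
apply: tr(b a^2 b) = tr(a)*tr(b^2 a) - tr(b^2) = x*y*z - x^2 - y^2 + 2
tr(b a^2) = tr(a)*tr(b a) - tr(b) = x*z - y
tr(a^2 b^3) = tr(b)*tr(b a^2 b) - tr(b a^2) = x*y^2*z - x^2*y - y^3 - x*z + 3*y
tr(a b^4 a) = tr(b)*tr(a^2 b^3) - tr(a^2 b^2) = x*y^3*z - x^2*y^2 - y^4 - 2*x*y*z + x^2 + 4*y^2 - 2
tr(a b a b) = tr(a b)*tr(a b) - tr(1)   [split at repeated a] = z^2 - 2
use: tr(b a b a b) = tr(b)*tr(a b a b) - tr(a b a) = y*z^2 - x*z - y
apply: tr(a b a b^3) = tr(b)*tr(b a b a b) - tr(b a b a) = y^2*z^2 - x*y*z - y^2 - z^2 + 2
apply: tr(a b^4 a b) = tr(b)*tr(a b a b^3) - tr(a b a b^2) = y^3*z^2 - x*y^2*z - y^3 - 2*y*z^2 + x*z + 3*y
apply: tr(b^4 a b^-1 a) = tr(a b^4 a)*tr(b) - tr(a b^4 a b) = x*y^4*z - x^2*y^3 - y^5 - y^3*z^2 - x*y^2*z + x^2*y + 5*y^3 + 2*y*z^2 - x*z - 5*y
use: tr(b a b^-1 a^-1 b^3) = tr(b^4 a b^-1)*tr(a) - tr(b^4 a b^-1 a) = -x*y^4*z + x^2*y^3 + y^5 + y^3*z^2 + 2*x*y^2*z - 2*x^2*y - 5*y^3 - 2*y*z^2 + 5*y
tr(a b a^2 b) = tr(a)*tr(b a b a) - tr(b a b) = x*z^2 - y*z - x
tr(a b a^2) = tr(a)*tr(a b a) - tr(a b) = x^2*z - x*y - z
tr(a b a^2 b^2) = tr(b)*tr(a b a^2 b) - tr(a b a^2) = x*y*z^2 - x^2*z - y^2*z + z
use: tr(a b^3 a b a) = tr(b)*tr(a b a^2 b^2) - tr(a b a^2 b) = x*y^2*z^2 - x^2*y*z - y^3*z - x*z^2 + 2*y*z + x
tr(a b a b a b) = tr(a b a b)*tr(a b) - tr(b a)   [split at repeated a] = z^3 - 3*z
apply: tr(b a b a b a b) = tr(b)*tr(a b a b a b) - tr(a b a b a) = y*z^3 - x*z^2 - 2*y*z + x
use: tr(a b^3 a b a b) = tr(b)*tr(b a b a b a b) - tr(b a b a b a) = y^2*z^3 - x*y*z^2 - 2*y^2*z - z^3 + x*y + 3*z
use: tr(b^3 a b a b^-1 a) = tr(a b^3 a b a)*tr(b) - tr(a b^3 a b a b) = x*y^3*z^2 - x^2*y^2*z - y^4*z - y^2*z^3 + 4*y^2*z + z^3 - 3*z
tr(b a b^-1 a^-1 b^3 a) = tr(b^3 a b a b^-1)*tr(a) - tr(b^3 a b a b^-1 a) = -x*y^3*z^2 + x^2*y^2*z + y^4*z + y^2*z^3 + x*y*z^2 - x^2*z - 4*y^2*z - z^3 - x*y + 3*z
tr(b a b^-1 a^-1 b^3 a^-1) = tr(b a b^-1 a^-1 b^3)*tr(a) - tr(b a b^-1 a^-1 b^3 a) = -x^2*y^4*z + x^3*y^3 + x*y^5 + 2*x*y^3*z^2 + x^2*y^2*z - y^4*z - y^2*z^3 - 2*x^3*y - 5*x*y^3 - 3*x*y*z^2 + x^2*z + 4*y^2*z + z^3 + 6*x*y - 3*z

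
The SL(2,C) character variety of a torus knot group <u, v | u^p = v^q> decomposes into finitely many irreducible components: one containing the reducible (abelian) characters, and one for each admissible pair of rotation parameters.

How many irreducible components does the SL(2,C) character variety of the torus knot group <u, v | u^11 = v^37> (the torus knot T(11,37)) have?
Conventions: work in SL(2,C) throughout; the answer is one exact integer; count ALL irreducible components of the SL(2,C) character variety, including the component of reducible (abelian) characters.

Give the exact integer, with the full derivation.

In the torus knot group T(11,37), u^11 = v^37 is central, so an irreducible representation sends it to +I or -I (Schur).
This locks tr(u) to 2*cos(pi*alpha/11), alpha in 1..10, and tr(v) to 2*cos(pi*beta/37), beta in 1..36, on each component of irreducible characters.
The two central values (-1)^alpha I and (-1)^beta I must be the same matrix, so alpha and beta share a parity.
Enumerate parity-matched pairs: 5*18 odd-odd plus 5*18 even-even gives 180.
components with irreducible characters: 180; plus the single component of reducible (abelian) characters: total 181.

181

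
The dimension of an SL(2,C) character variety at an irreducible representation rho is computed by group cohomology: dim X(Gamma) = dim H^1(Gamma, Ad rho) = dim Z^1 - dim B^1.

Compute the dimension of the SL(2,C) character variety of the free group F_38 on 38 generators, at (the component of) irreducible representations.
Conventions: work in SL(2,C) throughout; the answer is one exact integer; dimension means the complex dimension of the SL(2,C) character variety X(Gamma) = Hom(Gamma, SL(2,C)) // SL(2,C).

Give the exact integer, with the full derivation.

111

The free group F_38: 38 generators, no relators.
So Z^1 = (sl_2)^38 in full: dim Z^1 = 114.
Irreducibility makes the coboundary map sl_2 -> Z^1 injective (trivial centralizer), so dim B^1 = 3.
dim X = dim H^1 = dim Z^1 - dim B^1 = 114 - 3 = 111.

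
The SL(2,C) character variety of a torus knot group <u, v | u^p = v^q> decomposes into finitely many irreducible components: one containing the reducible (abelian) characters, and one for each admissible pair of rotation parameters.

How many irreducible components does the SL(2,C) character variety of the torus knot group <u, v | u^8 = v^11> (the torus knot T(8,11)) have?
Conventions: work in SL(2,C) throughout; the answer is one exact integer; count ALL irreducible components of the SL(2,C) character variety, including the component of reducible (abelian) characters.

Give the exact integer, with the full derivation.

36

Gamma = < u, v | u^8 = v^11 > (torus knot T(8,11)); the central element u^8 = v^11 acts as +I or -I in any irreducible SL(2,C) representation.
On an irreducible component, tr(u) is locked at 2*cos(pi*alpha/8) for some alpha in 1..7, and tr(v) at 2*cos(pi*beta/11) for some beta in 1..10.
The two central values (-1)^alpha I and (-1)^beta I must be the same matrix, so alpha and beta share a parity.
Enumerate parity-matched pairs: 4*5 odd-odd plus 3*5 even-even gives 35.
Total: 35 irreducible-character components + 1 reducible (abelian) component = 36.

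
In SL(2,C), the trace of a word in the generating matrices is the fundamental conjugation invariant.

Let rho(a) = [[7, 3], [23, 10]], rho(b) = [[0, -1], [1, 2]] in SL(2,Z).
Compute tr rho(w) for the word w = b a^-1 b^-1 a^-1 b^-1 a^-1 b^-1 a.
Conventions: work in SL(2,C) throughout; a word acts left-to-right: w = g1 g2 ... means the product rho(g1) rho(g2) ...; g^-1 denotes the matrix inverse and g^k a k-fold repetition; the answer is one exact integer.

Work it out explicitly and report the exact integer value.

-291

rho(b) = [[0, -1], [1, 2]]
... * rho(a^-1) = [[10, -3], [-23, 7]]  ->  [[23, -7], [-36, 11]]
... * rho(b^-1) = [[2, 1], [-1, 0]]  ->  [[53, 23], [-83, -36]]
... * rho(a^-1) = [[10, -3], [-23, 7]]  ->  [[1, 2], [-2, -3]]
... * rho(b^-1) = [[2, 1], [-1, 0]]  ->  [[0, 1], [-1, -2]]
... * rho(a^-1) = [[10, -3], [-23, 7]]  ->  [[-23, 7], [36, -11]]
... * rho(b^-1) = [[2, 1], [-1, 0]]  ->  [[-53, -23], [83, 36]]
... * rho(a) = [[7, 3], [23, 10]]  ->  [[-900, -389], [1409, 609]]
tr = -900 + 609 = -291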